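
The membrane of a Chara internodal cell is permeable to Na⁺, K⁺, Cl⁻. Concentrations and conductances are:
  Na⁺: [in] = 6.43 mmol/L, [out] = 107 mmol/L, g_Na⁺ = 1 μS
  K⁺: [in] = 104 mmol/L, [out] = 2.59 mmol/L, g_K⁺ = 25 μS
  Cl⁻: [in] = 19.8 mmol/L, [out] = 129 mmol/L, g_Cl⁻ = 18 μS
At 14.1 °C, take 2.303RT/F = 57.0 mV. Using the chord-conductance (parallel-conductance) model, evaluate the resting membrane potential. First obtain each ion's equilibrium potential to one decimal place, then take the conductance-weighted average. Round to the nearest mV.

-69 mV

E_Na⁺ = (57.0/1)·log₁₀(107/6.43) = 69.6 mV
E_K⁺ = (57.0/1)·log₁₀(2.59/104) = -91.4 mV
E_Cl⁻ = (57.0/-1)·log₁₀(129/19.8) = -46.4 mV
Vm = (Σ gᵢEᵢ)/(Σ gᵢ) = (1·69.6 + 25·-91.4 + 18·-46.4) / (1 + 25 + 18)
= -3050.60 / 44 = -69.33 mV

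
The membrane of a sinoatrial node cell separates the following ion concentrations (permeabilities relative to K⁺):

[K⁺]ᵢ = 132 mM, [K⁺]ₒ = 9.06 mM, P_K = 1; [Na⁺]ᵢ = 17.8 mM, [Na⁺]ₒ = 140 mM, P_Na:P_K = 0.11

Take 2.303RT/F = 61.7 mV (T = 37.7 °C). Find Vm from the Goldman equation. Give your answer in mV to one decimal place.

-45.6 mV

Vm = 61.7 · log₁₀[(Σ P·[cation]ₒ + Σ P·[anion]ᵢ) / (Σ P·[cation]ᵢ + Σ P·[anion]ₒ)]
Numerator = 1×9.06 + 0.11×140 = 24.46
Denominator = 1×132 + 0.11×17.8 = 134
Vm = 61.7 · log₁₀(0.18259) = 61.7 × (-0.7385) = -45.57 mV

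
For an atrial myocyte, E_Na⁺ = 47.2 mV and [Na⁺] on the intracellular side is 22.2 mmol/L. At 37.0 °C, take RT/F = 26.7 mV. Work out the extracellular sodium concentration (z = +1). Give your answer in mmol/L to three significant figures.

Nernst: E = (26.7/1) · ln([out]/[in]), so ln([out]/[in]) = 47.2 × 1 / 26.7 = 1.7678.
[out]/[in] = e^(1.7678) = 5.858.
[out] = 5.858 × 22.2 = 130 mmol/L.

130 mmol/L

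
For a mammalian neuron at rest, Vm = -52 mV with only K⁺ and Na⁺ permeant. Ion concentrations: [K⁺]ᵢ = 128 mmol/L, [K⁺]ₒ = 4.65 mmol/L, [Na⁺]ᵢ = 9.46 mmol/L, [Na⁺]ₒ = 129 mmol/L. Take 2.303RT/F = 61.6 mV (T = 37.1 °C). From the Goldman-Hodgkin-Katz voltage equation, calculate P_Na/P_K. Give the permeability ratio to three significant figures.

0.107

Let α = P_Na/P_K. GHK: Vm = 61.6·log₁₀[(Kₒ + α·Naₒ)/(Kᵢ + α·Naᵢ)].
10^(Vm/61.6) = 10^(-52.0/61.6) = 0.14317
So 0.14317·(Kᵢ + α·Naᵢ) = Kₒ + α·Naₒ → α = (0.14317·128.0 − 4.65) / (129.0 − 0.14317·9.46)
α = (18.33 − 4.65) / (129.0 − 1.354) = 13.68/127.6 = 0.1071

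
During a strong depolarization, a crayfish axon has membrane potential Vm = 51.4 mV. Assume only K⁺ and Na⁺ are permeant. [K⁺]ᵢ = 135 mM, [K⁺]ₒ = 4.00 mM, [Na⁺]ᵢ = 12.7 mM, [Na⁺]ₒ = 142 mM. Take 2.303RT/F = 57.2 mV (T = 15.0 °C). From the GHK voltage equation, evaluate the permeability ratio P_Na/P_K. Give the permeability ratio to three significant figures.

25.7

Let α = P_Na/P_K. GHK: Vm = 57.2·log₁₀[(Kₒ + α·Naₒ)/(Kᵢ + α·Naᵢ)].
10^(Vm/57.2) = 10^(51.4/57.2) = 7.9177
So 7.9177·(Kᵢ + α·Naᵢ) = Kₒ + α·Naₒ → α = (7.9177·135.0 − 4.0) / (142.0 − 7.9177·12.7)
α = (1069 − 4.0) / (142.0 − 100.6) = 1065/41.44 = 25.69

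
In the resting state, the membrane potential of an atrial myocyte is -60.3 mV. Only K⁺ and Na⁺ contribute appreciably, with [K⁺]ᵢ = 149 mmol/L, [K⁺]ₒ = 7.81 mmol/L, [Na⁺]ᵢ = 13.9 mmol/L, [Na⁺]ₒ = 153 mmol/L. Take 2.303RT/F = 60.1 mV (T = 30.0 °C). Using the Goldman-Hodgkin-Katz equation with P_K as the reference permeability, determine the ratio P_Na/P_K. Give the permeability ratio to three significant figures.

0.0460

Let α = P_Na/P_K. GHK: Vm = 60.1·log₁₀[(Kₒ + α·Naₒ)/(Kᵢ + α·Naᵢ)].
10^(Vm/60.1) = 10^(-60.3/60.1) = 0.099237
So 0.099237·(Kᵢ + α·Naᵢ) = Kₒ + α·Naₒ → α = (0.099237·149.0 − 7.81) / (153.0 − 0.099237·13.9)
α = (14.79 − 7.81) / (153.0 − 1.379) = 6.976/151.6 = 0.04601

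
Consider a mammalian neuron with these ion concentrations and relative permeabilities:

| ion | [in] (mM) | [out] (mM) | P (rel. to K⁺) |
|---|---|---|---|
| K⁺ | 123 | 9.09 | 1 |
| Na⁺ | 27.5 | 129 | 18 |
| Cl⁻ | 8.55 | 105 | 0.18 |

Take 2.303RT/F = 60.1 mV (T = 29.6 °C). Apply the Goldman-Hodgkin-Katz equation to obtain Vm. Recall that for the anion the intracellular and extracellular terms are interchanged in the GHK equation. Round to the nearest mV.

34 mV

Vm = 60.1 · log₁₀[(Σ P·[cation]ₒ + Σ P·[anion]ᵢ) / (Σ P·[cation]ᵢ + Σ P·[anion]ₒ)]
Numerator = 1×9.09 + 18×129 + 0.18×8.55 = 2333
Denominator = 1×123 + 18×27.5 + 0.18×105 = 636.9
Vm = 60.1 · log₁₀(3.6625) = 60.1 × (0.5638) = 33.88 mV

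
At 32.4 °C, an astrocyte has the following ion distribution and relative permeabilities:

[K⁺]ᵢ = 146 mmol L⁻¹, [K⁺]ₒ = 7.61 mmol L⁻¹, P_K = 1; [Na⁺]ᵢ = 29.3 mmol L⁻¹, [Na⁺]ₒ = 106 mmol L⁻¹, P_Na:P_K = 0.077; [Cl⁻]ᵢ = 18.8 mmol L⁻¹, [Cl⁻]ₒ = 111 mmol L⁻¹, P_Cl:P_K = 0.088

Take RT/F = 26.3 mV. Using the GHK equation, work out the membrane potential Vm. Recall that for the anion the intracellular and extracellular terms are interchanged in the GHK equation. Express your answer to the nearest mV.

-58 mV

Vm = 26.3 · ln[(Σ P·[cation]ₒ + Σ P·[anion]ᵢ) / (Σ P·[cation]ᵢ + Σ P·[anion]ₒ)]
Numerator = 1×7.61 + 0.077×106 + 0.088×18.8 = 17.43
Denominator = 1×146 + 0.077×29.3 + 0.088×111 = 158
Vm = 26.3 · ln(0.11028) = 26.3 × (-2.2048) = -57.99 mV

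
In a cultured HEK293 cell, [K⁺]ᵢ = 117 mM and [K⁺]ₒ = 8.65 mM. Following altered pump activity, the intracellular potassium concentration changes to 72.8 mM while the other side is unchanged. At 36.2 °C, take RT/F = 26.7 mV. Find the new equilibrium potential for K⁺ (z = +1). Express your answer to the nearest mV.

After the shift: [K⁺]_out = 8.65, [K⁺]_in = 72.8 mM.
E_new = (26.7/1)·ln(8.65/72.8) = 26.70 · (-2.1302) = -56.88 mV

-57 mV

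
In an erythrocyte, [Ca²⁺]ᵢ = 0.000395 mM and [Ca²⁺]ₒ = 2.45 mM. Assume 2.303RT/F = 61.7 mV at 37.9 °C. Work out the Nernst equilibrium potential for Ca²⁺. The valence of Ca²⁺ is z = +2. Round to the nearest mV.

117 mV

E = (61.7/z) · log₁₀([Ca²⁺]_out/[Ca²⁺]_in) with z = +2.
= (61.7/2) · log₁₀(2.45/0.000395) = 30.85 · log₁₀(6203)
= 30.85 · (3.7926) = 117.00 mV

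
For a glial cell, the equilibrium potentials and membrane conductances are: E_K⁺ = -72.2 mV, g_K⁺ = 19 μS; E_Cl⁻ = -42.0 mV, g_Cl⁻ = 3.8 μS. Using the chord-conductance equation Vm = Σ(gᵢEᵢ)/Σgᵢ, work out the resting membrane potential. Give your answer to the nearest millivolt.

-67 mV

Σ gᵢEᵢ = 19·(-72.2) + 3.8·(-42.0) = -1531.40
Σ gᵢ = 19 + 3.8 = 22.8
Vm = -1531.40 / 22.8 = -67.17 mV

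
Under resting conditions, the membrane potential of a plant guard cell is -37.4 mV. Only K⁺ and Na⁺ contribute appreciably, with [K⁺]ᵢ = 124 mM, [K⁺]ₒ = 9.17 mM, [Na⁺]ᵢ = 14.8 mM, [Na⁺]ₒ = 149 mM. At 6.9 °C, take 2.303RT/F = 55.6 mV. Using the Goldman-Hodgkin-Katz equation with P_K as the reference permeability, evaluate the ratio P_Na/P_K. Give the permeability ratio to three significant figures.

Let α = P_Na/P_K. GHK: Vm = 55.6·log₁₀[(Kₒ + α·Naₒ)/(Kᵢ + α·Naᵢ)].
10^(Vm/55.6) = 10^(-37.4/55.6) = 0.21249
So 0.21249·(Kᵢ + α·Naᵢ) = Kₒ + α·Naₒ → α = (0.21249·124.0 − 9.17) / (149.0 − 0.21249·14.8)
α = (26.35 − 9.17) / (149.0 − 3.145) = 17.18/145.9 = 0.1178

0.118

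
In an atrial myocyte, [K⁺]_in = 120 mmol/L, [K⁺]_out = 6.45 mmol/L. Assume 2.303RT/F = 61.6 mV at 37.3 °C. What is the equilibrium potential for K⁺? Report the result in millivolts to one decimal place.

E = (61.6/z) · log₁₀([K⁺]_out/[K⁺]_in) with z = +1.
= (61.6/1) · log₁₀(6.45/120) = 61.60 · log₁₀(0.05375)
= 61.60 · (-1.2696) = -78.21 mV

-78.2 mV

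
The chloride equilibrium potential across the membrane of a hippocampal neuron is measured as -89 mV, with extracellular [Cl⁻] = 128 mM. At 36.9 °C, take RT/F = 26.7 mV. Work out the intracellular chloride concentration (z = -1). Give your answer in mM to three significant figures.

4.57 mM

Nernst: E = (26.7/-1) · ln([out]/[in]), so ln([out]/[in]) = -89.0 × -1 / 26.7 = 3.3333.
[out]/[in] = e^(3.3333) = 28.03.
[in] = 128 / 28.03 = 4.566 mM.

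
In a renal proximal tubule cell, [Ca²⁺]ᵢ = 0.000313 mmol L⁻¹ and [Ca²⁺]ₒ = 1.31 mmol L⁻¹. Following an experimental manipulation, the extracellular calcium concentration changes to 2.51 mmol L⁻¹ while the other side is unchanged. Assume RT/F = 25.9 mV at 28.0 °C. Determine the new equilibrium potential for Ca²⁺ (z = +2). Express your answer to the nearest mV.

116 mV

After the shift: [Ca²⁺]_out = 2.51, [Ca²⁺]_in = 0.000313 mmol L⁻¹.
E_new = (25.9/2)·ln(2.51/0.000313) = 12.95 · (8.9896) = 116.42 mV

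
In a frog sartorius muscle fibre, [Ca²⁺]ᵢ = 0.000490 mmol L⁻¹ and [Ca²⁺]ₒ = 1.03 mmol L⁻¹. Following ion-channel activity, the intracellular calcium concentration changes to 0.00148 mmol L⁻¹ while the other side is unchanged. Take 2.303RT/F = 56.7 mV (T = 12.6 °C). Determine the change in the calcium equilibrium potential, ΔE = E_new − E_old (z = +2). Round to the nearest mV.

E_old = (56.7/2)·log₁₀(1.03/0.000490) = 94.20 mV
E_new = (56.7/2)·log₁₀(1.03/0.00148) = 80.59 mV
ΔE = 80.59 − (94.20) = -13.61 mV

-14 mV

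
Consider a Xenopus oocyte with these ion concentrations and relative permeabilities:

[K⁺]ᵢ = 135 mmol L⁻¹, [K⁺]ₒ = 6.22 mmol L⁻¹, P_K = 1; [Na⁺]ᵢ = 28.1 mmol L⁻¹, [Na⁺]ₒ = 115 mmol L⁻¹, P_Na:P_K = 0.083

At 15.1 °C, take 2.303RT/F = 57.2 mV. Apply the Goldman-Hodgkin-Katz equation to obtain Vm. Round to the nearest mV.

Vm = 57.2 · log₁₀[(Σ P·[cation]ₒ + Σ P·[anion]ᵢ) / (Σ P·[cation]ᵢ + Σ P·[anion]ₒ)]
Numerator = 1×6.22 + 0.083×115 = 15.77
Denominator = 1×135 + 0.083×28.1 = 137.3
Vm = 57.2 · log₁₀(0.11479) = 57.2 × (-0.9401) = -53.77 mV

-54 mV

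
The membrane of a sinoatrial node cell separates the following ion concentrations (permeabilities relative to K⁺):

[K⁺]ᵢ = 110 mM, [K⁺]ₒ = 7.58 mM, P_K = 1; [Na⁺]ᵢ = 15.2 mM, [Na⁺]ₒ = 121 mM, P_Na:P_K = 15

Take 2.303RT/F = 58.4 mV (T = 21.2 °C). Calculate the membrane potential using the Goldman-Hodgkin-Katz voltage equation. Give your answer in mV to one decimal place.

42.7 mV

Vm = 58.4 · log₁₀[(Σ P·[cation]ₒ + Σ P·[anion]ᵢ) / (Σ P·[cation]ᵢ + Σ P·[anion]ₒ)]
Numerator = 1×7.58 + 15×121 = 1823
Denominator = 1×110 + 15×15.2 = 338
Vm = 58.4 · log₁₀(5.3922) = 58.4 × (0.7318) = 42.74 mV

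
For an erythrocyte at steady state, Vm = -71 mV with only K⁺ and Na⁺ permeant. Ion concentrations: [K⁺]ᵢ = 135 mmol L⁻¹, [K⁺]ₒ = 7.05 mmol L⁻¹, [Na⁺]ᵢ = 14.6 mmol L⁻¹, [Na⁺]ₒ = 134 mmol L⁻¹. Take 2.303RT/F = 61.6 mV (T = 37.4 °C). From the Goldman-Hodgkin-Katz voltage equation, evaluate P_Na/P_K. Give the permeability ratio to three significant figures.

Let α = P_Na/P_K. GHK: Vm = 61.6·log₁₀[(Kₒ + α·Naₒ)/(Kᵢ + α·Naᵢ)].
10^(Vm/61.6) = 10^(-71.0/61.6) = 0.070372
So 0.070372·(Kᵢ + α·Naᵢ) = Kₒ + α·Naₒ → α = (0.070372·135.0 − 7.05) / (134.0 − 0.070372·14.6)
α = (9.5 − 7.05) / (134.0 − 1.027) = 2.45/133 = 0.01843

0.0184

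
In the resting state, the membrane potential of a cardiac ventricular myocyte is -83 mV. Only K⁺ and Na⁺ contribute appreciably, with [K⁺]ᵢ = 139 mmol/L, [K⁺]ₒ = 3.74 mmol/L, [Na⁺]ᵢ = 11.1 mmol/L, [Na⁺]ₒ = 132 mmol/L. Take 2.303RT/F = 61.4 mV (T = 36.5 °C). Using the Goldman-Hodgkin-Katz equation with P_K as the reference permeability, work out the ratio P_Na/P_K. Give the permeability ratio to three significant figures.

0.0186

Let α = P_Na/P_K. GHK: Vm = 61.4·log₁₀[(Kₒ + α·Naₒ)/(Kᵢ + α·Naᵢ)].
10^(Vm/61.4) = 10^(-83.0/61.4) = 0.044484
So 0.044484·(Kᵢ + α·Naᵢ) = Kₒ + α·Naₒ → α = (0.044484·139.0 − 3.74) / (132.0 − 0.044484·11.1)
α = (6.183 − 3.74) / (132.0 − 0.4938) = 2.443/131.5 = 0.01858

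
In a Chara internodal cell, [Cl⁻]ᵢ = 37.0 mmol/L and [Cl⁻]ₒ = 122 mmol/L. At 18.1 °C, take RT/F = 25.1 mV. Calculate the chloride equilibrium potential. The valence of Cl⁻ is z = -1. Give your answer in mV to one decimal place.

E = (25.1/z) · ln([Cl⁻]_out/[Cl⁻]_in) with z = -1.
For an anion, dividing by z = -1 reverses the sign.
= (25.1/-1) · ln(122/37.0) = -25.10 · ln(3.297)
= -25.10 · (1.1931) = -29.95 mV

-29.9 mV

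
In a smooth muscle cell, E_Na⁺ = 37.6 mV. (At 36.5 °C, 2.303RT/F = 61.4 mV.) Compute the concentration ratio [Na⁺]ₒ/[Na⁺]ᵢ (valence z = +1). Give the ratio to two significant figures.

log₁₀([out]/[in]) = E·z/(61.4) = 37.6 × 1 / 61.4 = 0.6124
[out]/[in] = 10^(0.6124) = 4.096

4.1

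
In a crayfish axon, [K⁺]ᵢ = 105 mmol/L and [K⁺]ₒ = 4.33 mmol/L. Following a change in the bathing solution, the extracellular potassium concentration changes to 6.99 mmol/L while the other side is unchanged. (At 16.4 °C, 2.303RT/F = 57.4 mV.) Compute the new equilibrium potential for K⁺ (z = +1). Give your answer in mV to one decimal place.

-67.5 mV

After the shift: [K⁺]_out = 6.99, [K⁺]_in = 105 mmol/L.
E_new = (57.4/1)·log₁₀(6.99/105) = 57.40 · (-1.1767) = -67.54 mV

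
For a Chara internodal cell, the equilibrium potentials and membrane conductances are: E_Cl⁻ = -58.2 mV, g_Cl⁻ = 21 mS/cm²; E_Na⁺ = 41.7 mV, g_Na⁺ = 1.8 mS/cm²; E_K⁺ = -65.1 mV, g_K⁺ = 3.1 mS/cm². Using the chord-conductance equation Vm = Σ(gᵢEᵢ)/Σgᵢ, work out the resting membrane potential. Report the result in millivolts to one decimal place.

-52.1 mV

Σ gᵢEᵢ = 21·(-58.2) + 1.8·(41.7) + 3.1·(-65.1) = -1348.95
Σ gᵢ = 21 + 1.8 + 3.1 = 25.9
Vm = -1348.95 / 25.9 = -52.08 mV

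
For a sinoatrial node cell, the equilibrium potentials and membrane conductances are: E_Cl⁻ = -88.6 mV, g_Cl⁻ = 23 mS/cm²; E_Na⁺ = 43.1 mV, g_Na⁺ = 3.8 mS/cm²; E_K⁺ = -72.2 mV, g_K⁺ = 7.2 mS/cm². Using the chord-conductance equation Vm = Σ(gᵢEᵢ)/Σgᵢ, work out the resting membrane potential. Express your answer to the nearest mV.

Σ gᵢEᵢ = 23·(-88.6) + 3.8·(43.1) + 7.2·(-72.2) = -2393.86
Σ gᵢ = 23 + 3.8 + 7.2 = 34
Vm = -2393.86 / 34 = -70.41 mV

-70 mV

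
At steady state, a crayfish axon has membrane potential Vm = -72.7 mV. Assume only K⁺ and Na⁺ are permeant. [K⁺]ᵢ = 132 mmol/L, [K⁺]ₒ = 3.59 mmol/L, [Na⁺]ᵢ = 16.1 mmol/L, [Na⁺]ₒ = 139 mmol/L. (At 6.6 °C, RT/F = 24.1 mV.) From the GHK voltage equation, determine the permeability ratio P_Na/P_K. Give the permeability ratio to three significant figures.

0.0208

Let α = P_Na/P_K. GHK: Vm = 24.1·ln[(Kₒ + α·Naₒ)/(Kᵢ + α·Naᵢ)].
e^(Vm/24.1) = e^(-72.7/24.1) = 0.048968
So 0.048968·(Kᵢ + α·Naᵢ) = Kₒ + α·Naₒ → α = (0.048968·132.0 − 3.59) / (139.0 − 0.048968·16.1)
α = (6.464 − 3.59) / (139.0 − 0.7884) = 2.874/138.2 = 0.02079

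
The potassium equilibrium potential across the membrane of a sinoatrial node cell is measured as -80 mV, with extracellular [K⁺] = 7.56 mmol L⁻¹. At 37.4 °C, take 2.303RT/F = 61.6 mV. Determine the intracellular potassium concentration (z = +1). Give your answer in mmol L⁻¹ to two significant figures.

150 mmol L⁻¹

Nernst: E = (61.6/1) · log₁₀([out]/[in]), so log₁₀([out]/[in]) = -80.0 × 1 / 61.6 = -1.2987.
[out]/[in] = 10^(-1.2987) = 0.05027.
[in] = 7.56 / 0.05027 = 150.4 mmol L⁻¹.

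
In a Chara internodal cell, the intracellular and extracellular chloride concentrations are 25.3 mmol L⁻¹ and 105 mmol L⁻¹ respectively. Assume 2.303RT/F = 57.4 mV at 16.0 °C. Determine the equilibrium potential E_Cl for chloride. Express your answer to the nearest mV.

E = (57.4/z) · log₁₀([Cl⁻]_out/[Cl⁻]_in) with z = -1.
For an anion, dividing by z = -1 reverses the sign.
= (57.4/-1) · log₁₀(105/25.3) = -57.40 · log₁₀(4.15)
= -57.40 · (0.6181) = -35.48 mV

-35 mV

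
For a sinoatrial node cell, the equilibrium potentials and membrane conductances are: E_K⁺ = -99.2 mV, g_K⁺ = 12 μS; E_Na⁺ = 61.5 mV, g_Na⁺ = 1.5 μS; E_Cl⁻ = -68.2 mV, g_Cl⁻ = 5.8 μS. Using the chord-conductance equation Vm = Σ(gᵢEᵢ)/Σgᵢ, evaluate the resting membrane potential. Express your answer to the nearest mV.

-77 mV

Σ gᵢEᵢ = 12·(-99.2) + 1.5·(61.5) + 5.8·(-68.2) = -1493.71
Σ gᵢ = 12 + 1.5 + 5.8 = 19.3
Vm = -1493.71 / 19.3 = -77.39 mV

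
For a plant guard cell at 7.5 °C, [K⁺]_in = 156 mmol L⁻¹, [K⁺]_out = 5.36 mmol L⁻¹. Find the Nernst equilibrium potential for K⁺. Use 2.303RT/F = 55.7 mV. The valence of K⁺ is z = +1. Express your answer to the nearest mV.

E = (55.7/z) · log₁₀([K⁺]_out/[K⁺]_in) with z = +1.
= (55.7/1) · log₁₀(5.36/156) = 55.70 · log₁₀(0.03436)
= 55.70 · (-1.4640) = -81.54 mV

-82 mV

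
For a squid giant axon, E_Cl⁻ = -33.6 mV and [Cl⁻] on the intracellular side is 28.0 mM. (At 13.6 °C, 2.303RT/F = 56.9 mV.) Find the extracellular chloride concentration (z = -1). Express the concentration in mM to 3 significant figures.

Nernst: E = (56.9/-1) · log₁₀([out]/[in]), so log₁₀([out]/[in]) = -33.6 × -1 / 56.9 = 0.5905.
[out]/[in] = 10^(0.5905) = 3.895.
[out] = 3.895 × 28.0 = 109.1 mM.

109 mM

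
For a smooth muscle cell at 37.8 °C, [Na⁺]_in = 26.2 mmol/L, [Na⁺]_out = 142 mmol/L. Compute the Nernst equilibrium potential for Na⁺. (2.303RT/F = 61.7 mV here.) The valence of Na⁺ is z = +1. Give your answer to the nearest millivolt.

E = (61.7/z) · log₁₀([Na⁺]_out/[Na⁺]_in) with z = +1.
= (61.7/1) · log₁₀(142/26.2) = 61.70 · log₁₀(5.42)
= 61.70 · (0.7340) = 45.29 mV

45 mV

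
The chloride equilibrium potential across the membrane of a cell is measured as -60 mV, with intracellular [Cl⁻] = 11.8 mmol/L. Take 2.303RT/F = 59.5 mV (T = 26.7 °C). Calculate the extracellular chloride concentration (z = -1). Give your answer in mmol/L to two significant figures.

120 mmol/L

Nernst: E = (59.5/-1) · log₁₀([out]/[in]), so log₁₀([out]/[in]) = -60.0 × -1 / 59.5 = 1.0084.
[out]/[in] = 10^(1.0084) = 10.2.
[out] = 10.2 × 11.8 = 120.3 mmol/L.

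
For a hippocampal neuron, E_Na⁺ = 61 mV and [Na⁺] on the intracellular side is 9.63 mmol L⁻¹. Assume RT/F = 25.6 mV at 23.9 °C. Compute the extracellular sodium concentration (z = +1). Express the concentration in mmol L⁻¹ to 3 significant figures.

Nernst: E = (25.6/1) · ln([out]/[in]), so ln([out]/[in]) = 61.0 × 1 / 25.6 = 2.3828.
[out]/[in] = e^(2.3828) = 10.84.
[out] = 10.84 × 9.63 = 104.3 mmol L⁻¹.

104 mmol L⁻¹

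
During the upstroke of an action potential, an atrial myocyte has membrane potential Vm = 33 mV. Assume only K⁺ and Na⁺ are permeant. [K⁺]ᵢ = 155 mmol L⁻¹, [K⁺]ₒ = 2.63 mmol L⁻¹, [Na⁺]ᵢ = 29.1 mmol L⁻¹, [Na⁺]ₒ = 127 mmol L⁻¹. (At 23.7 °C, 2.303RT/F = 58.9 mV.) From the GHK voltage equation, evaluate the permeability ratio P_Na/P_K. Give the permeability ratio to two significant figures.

Let α = P_Na/P_K. GHK: Vm = 58.9·log₁₀[(Kₒ + α·Naₒ)/(Kᵢ + α·Naᵢ)].
10^(Vm/58.9) = 10^(33.0/58.9) = 3.6331
So 3.6331·(Kᵢ + α·Naᵢ) = Kₒ + α·Naₒ → α = (3.6331·155.0 − 2.63) / (127.0 − 3.6331·29.1)
α = (563.1 − 2.63) / (127.0 − 105.7) = 560.5/21.28 = 26.34

26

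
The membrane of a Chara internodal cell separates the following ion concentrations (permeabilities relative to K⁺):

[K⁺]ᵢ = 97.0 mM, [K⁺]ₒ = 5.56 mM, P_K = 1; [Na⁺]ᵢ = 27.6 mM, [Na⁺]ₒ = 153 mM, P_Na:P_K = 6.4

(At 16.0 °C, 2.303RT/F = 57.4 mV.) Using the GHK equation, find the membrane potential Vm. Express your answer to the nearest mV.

32 mV

Vm = 57.4 · log₁₀[(Σ P·[cation]ₒ + Σ P·[anion]ᵢ) / (Σ P·[cation]ᵢ + Σ P·[anion]ₒ)]
Numerator = 1×5.56 + 6.4×153 = 984.8
Denominator = 1×97.0 + 6.4×27.6 = 273.6
Vm = 57.4 · log₁₀(3.5987) = 57.4 × (0.5562) = 31.92 mV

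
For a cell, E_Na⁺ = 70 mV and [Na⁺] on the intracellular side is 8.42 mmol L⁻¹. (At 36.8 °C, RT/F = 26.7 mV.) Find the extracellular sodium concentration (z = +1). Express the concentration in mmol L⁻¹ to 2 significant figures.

120 mmol L⁻¹

Nernst: E = (26.7/1) · ln([out]/[in]), so ln([out]/[in]) = 70.0 × 1 / 26.7 = 2.6217.
[out]/[in] = e^(2.6217) = 13.76.
[out] = 13.76 × 8.42 = 115.9 mmol L⁻¹.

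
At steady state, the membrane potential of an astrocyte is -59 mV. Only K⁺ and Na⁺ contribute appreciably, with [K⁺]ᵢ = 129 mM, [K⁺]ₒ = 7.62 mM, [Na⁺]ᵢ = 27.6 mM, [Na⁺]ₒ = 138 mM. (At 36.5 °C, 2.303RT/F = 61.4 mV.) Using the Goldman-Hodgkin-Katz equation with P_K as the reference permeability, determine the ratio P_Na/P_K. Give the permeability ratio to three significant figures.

Let α = P_Na/P_K. GHK: Vm = 61.4·log₁₀[(Kₒ + α·Naₒ)/(Kᵢ + α·Naᵢ)].
10^(Vm/61.4) = 10^(-59.0/61.4) = 0.10942
So 0.10942·(Kᵢ + α·Naᵢ) = Kₒ + α·Naₒ → α = (0.10942·129.0 − 7.62) / (138.0 − 0.10942·27.6)
α = (14.11 − 7.62) / (138.0 − 3.02) = 6.495/135 = 0.04812

0.0481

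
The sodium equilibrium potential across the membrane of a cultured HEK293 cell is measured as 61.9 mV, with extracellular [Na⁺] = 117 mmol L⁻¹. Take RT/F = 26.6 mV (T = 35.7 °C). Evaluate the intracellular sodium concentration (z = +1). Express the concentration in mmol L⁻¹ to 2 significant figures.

Nernst: E = (26.6/1) · ln([out]/[in]), so ln([out]/[in]) = 61.9 × 1 / 26.6 = 2.3271.
[out]/[in] = e^(2.3271) = 10.25.
[in] = 117 / 10.25 = 11.42 mmol L⁻¹.

11 mmol L⁻¹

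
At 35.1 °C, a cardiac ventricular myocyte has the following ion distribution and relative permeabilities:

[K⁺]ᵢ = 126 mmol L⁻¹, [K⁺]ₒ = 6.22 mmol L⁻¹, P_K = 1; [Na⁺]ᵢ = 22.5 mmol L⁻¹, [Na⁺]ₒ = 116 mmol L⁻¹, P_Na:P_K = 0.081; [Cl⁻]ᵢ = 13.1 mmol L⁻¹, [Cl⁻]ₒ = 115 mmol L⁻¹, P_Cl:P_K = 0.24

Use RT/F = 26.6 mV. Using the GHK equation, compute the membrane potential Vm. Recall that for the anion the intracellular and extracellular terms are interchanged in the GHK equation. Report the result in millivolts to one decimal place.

-56.2 mV

Vm = 26.6 · ln[(Σ P·[cation]ₒ + Σ P·[anion]ᵢ) / (Σ P·[cation]ᵢ + Σ P·[anion]ₒ)]
Numerator = 1×6.22 + 0.081×116 + 0.24×13.1 = 18.76
Denominator = 1×126 + 0.081×22.5 + 0.24×115 = 155.4
Vm = 26.6 · ln(0.1207) = 26.6 × (-2.1144) = -56.24 mV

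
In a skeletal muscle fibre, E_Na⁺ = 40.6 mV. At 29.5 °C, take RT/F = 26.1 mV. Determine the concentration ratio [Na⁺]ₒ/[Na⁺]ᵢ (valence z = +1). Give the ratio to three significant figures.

4.74

ln([out]/[in]) = E·z/(26.1) = 40.6 × 1 / 26.1 = 1.5556
[out]/[in] = e^(1.5556) = 4.738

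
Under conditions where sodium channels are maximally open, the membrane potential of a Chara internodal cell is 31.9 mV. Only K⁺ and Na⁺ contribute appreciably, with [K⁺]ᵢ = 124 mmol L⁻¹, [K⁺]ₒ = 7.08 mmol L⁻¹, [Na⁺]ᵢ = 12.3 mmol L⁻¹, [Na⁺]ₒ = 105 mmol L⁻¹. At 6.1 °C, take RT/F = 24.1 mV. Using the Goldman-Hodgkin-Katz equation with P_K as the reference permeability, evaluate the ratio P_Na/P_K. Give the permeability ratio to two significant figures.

Let α = P_Na/P_K. GHK: Vm = 24.1·ln[(Kₒ + α·Naₒ)/(Kᵢ + α·Naᵢ)].
e^(Vm/24.1) = e^(31.9/24.1) = 3.7571
So 3.7571·(Kᵢ + α·Naᵢ) = Kₒ + α·Naₒ → α = (3.7571·124.0 − 7.08) / (105.0 − 3.7571·12.3)
α = (465.9 − 7.08) / (105.0 − 46.21) = 458.8/58.79 = 7.804

7.8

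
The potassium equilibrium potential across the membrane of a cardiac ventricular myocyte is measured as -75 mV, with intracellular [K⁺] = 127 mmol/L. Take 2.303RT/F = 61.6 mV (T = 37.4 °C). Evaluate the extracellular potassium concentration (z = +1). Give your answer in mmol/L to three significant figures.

Nernst: E = (61.6/1) · log₁₀([out]/[in]), so log₁₀([out]/[in]) = -75.0 × 1 / 61.6 = -1.2175.
[out]/[in] = 10^(-1.2175) = 0.0606.
[out] = 0.0606 × 127 = 7.696 mmol/L.

7.70 mmol/L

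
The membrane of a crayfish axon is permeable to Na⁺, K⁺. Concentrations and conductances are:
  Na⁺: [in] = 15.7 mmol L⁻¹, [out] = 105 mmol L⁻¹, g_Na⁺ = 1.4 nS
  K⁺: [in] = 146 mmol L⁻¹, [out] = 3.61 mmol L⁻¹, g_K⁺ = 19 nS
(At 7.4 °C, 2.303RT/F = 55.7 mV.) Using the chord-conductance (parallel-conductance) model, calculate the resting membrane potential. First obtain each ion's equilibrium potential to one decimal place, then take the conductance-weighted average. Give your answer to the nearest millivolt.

-80 mV

E_Na⁺ = (55.7/1)·log₁₀(105/15.7) = 46.0 mV
E_K⁺ = (55.7/1)·log₁₀(3.61/146) = -89.5 mV
Vm = (Σ gᵢEᵢ)/(Σ gᵢ) = (1.4·46.0 + 19·-89.5) / (1.4 + 19)
= -1636.10 / 20.4 = -80.20 mV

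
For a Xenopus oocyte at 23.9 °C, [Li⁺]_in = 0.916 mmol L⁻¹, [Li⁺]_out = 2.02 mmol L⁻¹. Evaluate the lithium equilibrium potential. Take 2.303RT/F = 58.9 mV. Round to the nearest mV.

E = (58.9/z) · log₁₀([Li⁺]_out/[Li⁺]_in) with z = +1.
= (58.9/1) · log₁₀(2.02/0.916) = 58.90 · log₁₀(2.205)
= 58.90 · (0.3435) = 20.23 mV

20 mV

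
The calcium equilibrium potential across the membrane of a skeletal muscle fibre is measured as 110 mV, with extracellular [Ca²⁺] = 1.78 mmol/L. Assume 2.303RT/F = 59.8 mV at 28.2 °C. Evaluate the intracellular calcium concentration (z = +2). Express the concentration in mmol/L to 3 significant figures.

Nernst: E = (59.8/2) · log₁₀([out]/[in]), so log₁₀([out]/[in]) = 110.0 × 2 / 59.8 = 3.6789.
[out]/[in] = 10^(3.6789) = 4775.
[in] = 1.78 / 4775 = 0.0003728 mmol/L.

0.000373 mmol/L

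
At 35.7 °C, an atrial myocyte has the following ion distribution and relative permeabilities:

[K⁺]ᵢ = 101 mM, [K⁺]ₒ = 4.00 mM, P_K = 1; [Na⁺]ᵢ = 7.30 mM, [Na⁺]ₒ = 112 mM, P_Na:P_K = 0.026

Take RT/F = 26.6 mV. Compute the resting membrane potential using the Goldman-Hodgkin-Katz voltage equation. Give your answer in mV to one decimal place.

-71.4 mV

Vm = 26.6 · ln[(Σ P·[cation]ₒ + Σ P·[anion]ᵢ) / (Σ P·[cation]ᵢ + Σ P·[anion]ₒ)]
Numerator = 1×4.00 + 0.026×112 = 6.912
Denominator = 1×101 + 0.026×7.30 = 101.2
Vm = 26.6 · ln(0.068307) = 26.6 × (-2.6837) = -71.39 mV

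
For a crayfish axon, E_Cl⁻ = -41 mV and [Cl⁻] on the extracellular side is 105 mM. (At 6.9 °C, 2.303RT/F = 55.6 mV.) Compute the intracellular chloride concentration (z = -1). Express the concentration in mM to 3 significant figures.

19.2 mM

Nernst: E = (55.6/-1) · log₁₀([out]/[in]), so log₁₀([out]/[in]) = -41.0 × -1 / 55.6 = 0.7374.
[out]/[in] = 10^(0.7374) = 5.463.
[in] = 105 / 5.463 = 19.22 mM.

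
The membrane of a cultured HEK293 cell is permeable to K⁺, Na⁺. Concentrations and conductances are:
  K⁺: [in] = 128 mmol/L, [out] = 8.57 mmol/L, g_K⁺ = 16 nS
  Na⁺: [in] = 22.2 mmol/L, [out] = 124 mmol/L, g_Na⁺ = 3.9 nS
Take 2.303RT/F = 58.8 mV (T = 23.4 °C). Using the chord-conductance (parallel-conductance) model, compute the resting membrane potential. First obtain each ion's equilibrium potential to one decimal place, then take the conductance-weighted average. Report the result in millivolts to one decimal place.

E_K⁺ = (58.8/1)·log₁₀(8.57/128) = -69.0 mV
E_Na⁺ = (58.8/1)·log₁₀(124/22.2) = 43.9 mV
Vm = (Σ gᵢEᵢ)/(Σ gᵢ) = (16·-69.0 + 3.9·43.9) / (16 + 3.9)
= -932.79 / 19.9 = -46.87 mV

-46.9 mV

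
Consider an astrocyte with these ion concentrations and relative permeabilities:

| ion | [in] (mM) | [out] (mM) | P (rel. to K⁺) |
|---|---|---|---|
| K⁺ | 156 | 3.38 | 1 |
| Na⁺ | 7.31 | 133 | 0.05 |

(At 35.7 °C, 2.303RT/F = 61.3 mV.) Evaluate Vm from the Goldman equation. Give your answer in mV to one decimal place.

Vm = 61.3 · log₁₀[(Σ P·[cation]ₒ + Σ P·[anion]ᵢ) / (Σ P·[cation]ᵢ + Σ P·[anion]ₒ)]
Numerator = 1×3.38 + 0.05×133 = 10.03
Denominator = 1×156 + 0.05×7.31 = 156.4
Vm = 61.3 · log₁₀(0.064145) = 61.3 × (-1.1928) = -73.12 mV

-73.1 mV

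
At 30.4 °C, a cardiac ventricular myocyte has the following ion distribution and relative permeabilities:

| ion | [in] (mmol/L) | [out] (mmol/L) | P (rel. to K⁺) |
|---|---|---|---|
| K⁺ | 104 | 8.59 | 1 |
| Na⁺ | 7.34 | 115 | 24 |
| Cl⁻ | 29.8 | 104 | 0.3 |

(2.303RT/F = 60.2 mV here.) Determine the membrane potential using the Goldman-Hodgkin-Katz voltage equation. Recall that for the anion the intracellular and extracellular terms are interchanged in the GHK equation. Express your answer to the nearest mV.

57 mV

Vm = 60.2 · log₁₀[(Σ P·[cation]ₒ + Σ P·[anion]ᵢ) / (Σ P·[cation]ᵢ + Σ P·[anion]ₒ)]
Numerator = 1×8.59 + 24×115 + 0.3×29.8 = 2778
Denominator = 1×104 + 24×7.34 + 0.3×104 = 311.4
Vm = 60.2 · log₁₀(8.9206) = 60.2 × (0.9504) = 57.21 mV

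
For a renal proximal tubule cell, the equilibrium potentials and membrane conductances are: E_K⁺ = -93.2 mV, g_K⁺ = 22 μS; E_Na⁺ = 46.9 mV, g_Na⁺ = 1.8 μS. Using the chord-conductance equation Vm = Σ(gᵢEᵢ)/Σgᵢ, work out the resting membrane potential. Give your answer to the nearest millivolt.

Σ gᵢEᵢ = 22·(-93.2) + 1.8·(46.9) = -1965.98
Σ gᵢ = 22 + 1.8 = 23.8
Vm = -1965.98 / 23.8 = -82.60 mV

-83 mV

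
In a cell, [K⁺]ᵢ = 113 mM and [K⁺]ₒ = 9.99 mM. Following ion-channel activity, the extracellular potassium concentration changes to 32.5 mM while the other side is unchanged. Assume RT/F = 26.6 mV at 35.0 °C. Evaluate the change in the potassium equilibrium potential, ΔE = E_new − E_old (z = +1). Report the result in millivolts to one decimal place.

E_old = (26.6/1)·ln(9.99/113) = -64.53 mV
E_new = (26.6/1)·ln(32.5/113) = -33.15 mV
ΔE = -33.15 − (-64.53) = 31.38 mV

31.4 mV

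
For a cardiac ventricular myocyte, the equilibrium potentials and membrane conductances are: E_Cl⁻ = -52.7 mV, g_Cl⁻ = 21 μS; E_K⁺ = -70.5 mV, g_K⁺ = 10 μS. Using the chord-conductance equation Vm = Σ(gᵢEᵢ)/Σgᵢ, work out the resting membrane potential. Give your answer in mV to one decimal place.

-58.4 mV

Σ gᵢEᵢ = 21·(-52.7) + 10·(-70.5) = -1811.70
Σ gᵢ = 21 + 10 = 31
Vm = -1811.70 / 31 = -58.44 mV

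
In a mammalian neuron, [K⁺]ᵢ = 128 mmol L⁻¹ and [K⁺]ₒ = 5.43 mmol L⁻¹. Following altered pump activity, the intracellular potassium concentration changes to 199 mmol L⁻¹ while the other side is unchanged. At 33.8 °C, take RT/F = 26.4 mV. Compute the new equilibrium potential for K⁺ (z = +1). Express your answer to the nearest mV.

-95 mV

After the shift: [K⁺]_out = 5.43, [K⁺]_in = 199 mmol L⁻¹.
E_new = (26.4/1)·ln(5.43/199) = 26.40 · (-3.6014) = -95.08 mV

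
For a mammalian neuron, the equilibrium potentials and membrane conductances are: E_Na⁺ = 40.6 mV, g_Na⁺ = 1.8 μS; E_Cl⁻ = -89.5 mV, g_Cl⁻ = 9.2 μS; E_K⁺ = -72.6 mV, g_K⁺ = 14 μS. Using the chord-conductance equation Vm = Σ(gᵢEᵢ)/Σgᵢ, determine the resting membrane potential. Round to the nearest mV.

Σ gᵢEᵢ = 1.8·(40.6) + 9.2·(-89.5) + 14·(-72.6) = -1766.72
Σ gᵢ = 1.8 + 9.2 + 14 = 25
Vm = -1766.72 / 25 = -70.67 mV

-71 mV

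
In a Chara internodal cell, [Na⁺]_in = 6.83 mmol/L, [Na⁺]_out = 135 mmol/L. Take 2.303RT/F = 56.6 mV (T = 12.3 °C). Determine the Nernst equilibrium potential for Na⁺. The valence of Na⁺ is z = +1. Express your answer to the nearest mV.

E = (56.6/z) · log₁₀([Na⁺]_out/[Na⁺]_in) with z = +1.
= (56.6/1) · log₁₀(135/6.83) = 56.60 · log₁₀(19.77)
= 56.60 · (1.2959) = 73.35 mV

73 mV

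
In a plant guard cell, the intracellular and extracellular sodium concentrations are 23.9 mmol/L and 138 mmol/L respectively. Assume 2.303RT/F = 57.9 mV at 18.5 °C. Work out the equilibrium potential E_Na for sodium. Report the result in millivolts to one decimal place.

E = (57.9/z) · log₁₀([Na⁺]_out/[Na⁺]_in) with z = +1.
= (57.9/1) · log₁₀(138/23.9) = 57.90 · log₁₀(5.774)
= 57.90 · (0.7615) = 44.09 mV

44.1 mV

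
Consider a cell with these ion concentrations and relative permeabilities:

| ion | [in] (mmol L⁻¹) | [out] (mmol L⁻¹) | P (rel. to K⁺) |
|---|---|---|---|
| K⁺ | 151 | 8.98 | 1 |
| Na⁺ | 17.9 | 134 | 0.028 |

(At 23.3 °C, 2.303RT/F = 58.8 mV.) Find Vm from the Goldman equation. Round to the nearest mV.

Vm = 58.8 · log₁₀[(Σ P·[cation]ₒ + Σ P·[anion]ᵢ) / (Σ P·[cation]ᵢ + Σ P·[anion]ₒ)]
Numerator = 1×8.98 + 0.028×134 = 12.73
Denominator = 1×151 + 0.028×17.9 = 151.5
Vm = 58.8 · log₁₀(0.084039) = 58.8 × (-1.0755) = -63.24 mV

-63 mV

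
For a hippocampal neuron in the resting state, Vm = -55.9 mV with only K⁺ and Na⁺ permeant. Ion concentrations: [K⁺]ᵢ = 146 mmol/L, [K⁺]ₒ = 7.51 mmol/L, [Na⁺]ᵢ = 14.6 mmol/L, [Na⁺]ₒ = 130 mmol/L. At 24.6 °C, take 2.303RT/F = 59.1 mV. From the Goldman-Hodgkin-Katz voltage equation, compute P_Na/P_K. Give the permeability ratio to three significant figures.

Let α = P_Na/P_K. GHK: Vm = 59.1·log₁₀[(Kₒ + α·Naₒ)/(Kᵢ + α·Naᵢ)].
10^(Vm/59.1) = 10^(-55.9/59.1) = 0.11328
So 0.11328·(Kᵢ + α·Naᵢ) = Kₒ + α·Naₒ → α = (0.11328·146.0 − 7.51) / (130.0 − 0.11328·14.6)
α = (16.54 − 7.51) / (130.0 − 1.654) = 9.029/128.3 = 0.07035

0.0703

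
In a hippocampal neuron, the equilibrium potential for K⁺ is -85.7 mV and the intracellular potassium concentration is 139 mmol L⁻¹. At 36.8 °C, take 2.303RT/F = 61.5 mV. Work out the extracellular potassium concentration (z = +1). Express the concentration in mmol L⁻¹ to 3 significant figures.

Nernst: E = (61.5/1) · log₁₀([out]/[in]), so log₁₀([out]/[in]) = -85.7 × 1 / 61.5 = -1.3935.
[out]/[in] = 10^(-1.3935) = 0.04041.
[out] = 0.04041 × 139 = 5.617 mmol L⁻¹.

5.62 mmol L⁻¹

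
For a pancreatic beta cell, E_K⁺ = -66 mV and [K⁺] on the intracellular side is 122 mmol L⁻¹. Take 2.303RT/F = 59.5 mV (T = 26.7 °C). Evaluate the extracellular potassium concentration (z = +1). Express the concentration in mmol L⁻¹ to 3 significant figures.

Nernst: E = (59.5/1) · log₁₀([out]/[in]), so log₁₀([out]/[in]) = -66.0 × 1 / 59.5 = -1.1092.
[out]/[in] = 10^(-1.1092) = 0.07776.
[out] = 0.07776 × 122 = 9.487 mmol L⁻¹.

9.49 mmol L⁻¹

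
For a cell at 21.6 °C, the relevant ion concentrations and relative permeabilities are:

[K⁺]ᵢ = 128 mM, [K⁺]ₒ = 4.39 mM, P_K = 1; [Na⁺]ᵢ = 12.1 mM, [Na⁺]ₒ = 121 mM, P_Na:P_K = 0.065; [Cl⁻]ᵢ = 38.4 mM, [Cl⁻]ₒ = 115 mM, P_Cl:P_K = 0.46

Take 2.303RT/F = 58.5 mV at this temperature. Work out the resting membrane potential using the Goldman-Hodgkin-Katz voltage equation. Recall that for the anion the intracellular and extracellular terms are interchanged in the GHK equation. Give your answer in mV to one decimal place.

Vm = 58.5 · log₁₀[(Σ P·[cation]ₒ + Σ P·[anion]ᵢ) / (Σ P·[cation]ᵢ + Σ P·[anion]ₒ)]
Numerator = 1×4.39 + 0.065×121 + 0.46×38.4 = 29.92
Denominator = 1×128 + 0.065×12.1 + 0.46×115 = 181.7
Vm = 58.5 · log₁₀(0.16467) = 58.5 × (-0.7834) = -45.83 mV

-45.8 mV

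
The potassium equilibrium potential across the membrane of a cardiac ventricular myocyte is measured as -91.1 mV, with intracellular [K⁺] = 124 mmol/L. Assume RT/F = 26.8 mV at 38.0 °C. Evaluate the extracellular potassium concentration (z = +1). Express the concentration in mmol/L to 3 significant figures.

Nernst: E = (26.8/1) · ln([out]/[in]), so ln([out]/[in]) = -91.1 × 1 / 26.8 = -3.3993.
[out]/[in] = e^(-3.3993) = 0.0334.
[out] = 0.0334 × 124 = 4.141 mmol/L.

4.14 mmol/L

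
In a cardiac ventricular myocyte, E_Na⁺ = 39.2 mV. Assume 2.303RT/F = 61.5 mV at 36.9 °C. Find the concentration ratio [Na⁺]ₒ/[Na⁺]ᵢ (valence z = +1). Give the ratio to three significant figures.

log₁₀([out]/[in]) = E·z/(61.5) = 39.2 × 1 / 61.5 = 0.6374
[out]/[in] = 10^(0.6374) = 4.339

4.34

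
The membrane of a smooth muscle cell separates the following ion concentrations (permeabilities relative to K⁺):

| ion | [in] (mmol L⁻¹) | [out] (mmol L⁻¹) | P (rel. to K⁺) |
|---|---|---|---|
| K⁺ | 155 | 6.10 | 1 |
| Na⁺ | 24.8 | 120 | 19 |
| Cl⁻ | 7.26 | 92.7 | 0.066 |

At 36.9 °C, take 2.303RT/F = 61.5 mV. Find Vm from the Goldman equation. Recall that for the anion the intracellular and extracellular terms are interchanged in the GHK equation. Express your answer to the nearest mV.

Vm = 61.5 · log₁₀[(Σ P·[cation]ₒ + Σ P·[anion]ᵢ) / (Σ P·[cation]ᵢ + Σ P·[anion]ₒ)]
Numerator = 1×6.10 + 19×120 + 0.066×7.26 = 2287
Denominator = 1×155 + 19×24.8 + 0.066×92.7 = 632.3
Vm = 61.5 · log₁₀(3.6162) = 61.5 × (0.5583) = 34.33 mV

34 mV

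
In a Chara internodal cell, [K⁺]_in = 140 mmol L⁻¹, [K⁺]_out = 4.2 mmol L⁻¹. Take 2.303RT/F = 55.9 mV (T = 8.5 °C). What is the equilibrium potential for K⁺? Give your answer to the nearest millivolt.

E = (55.9/z) · log₁₀([K⁺]_out/[K⁺]_in) with z = +1.
= (55.9/1) · log₁₀(4.2/140) = 55.90 · log₁₀(0.03)
= 55.90 · (-1.5229) = -85.13 mV

-85 mV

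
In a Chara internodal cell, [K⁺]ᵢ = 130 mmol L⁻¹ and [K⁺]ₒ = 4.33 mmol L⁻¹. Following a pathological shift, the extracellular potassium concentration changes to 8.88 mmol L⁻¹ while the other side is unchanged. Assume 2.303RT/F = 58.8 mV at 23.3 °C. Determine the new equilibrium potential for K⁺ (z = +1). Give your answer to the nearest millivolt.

-69 mV

After the shift: [K⁺]_out = 8.88, [K⁺]_in = 130 mmol L⁻¹.
E_new = (58.8/1)·log₁₀(8.88/130) = 58.80 · (-1.1655) = -68.53 mV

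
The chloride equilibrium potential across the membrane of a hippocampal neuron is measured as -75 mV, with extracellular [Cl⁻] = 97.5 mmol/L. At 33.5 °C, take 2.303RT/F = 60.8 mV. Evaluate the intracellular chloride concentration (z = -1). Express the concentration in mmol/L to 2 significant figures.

5.7 mmol/L

Nernst: E = (60.8/-1) · log₁₀([out]/[in]), so log₁₀([out]/[in]) = -75.0 × -1 / 60.8 = 1.2336.
[out]/[in] = 10^(1.2336) = 17.12.
[in] = 97.5 / 17.12 = 5.694 mmol/L.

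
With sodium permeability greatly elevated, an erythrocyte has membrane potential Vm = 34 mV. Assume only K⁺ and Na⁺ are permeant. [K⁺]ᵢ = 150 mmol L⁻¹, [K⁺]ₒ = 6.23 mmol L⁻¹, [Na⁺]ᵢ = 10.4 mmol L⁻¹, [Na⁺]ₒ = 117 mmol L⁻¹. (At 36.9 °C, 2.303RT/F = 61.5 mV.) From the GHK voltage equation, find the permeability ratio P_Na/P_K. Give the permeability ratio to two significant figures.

6.6

Let α = P_Na/P_K. GHK: Vm = 61.5·log₁₀[(Kₒ + α·Naₒ)/(Kᵢ + α·Naᵢ)].
10^(Vm/61.5) = 10^(34.0/61.5) = 3.5715
So 3.5715·(Kᵢ + α·Naᵢ) = Kₒ + α·Naₒ → α = (3.5715·150.0 − 6.23) / (117.0 − 3.5715·10.4)
α = (535.7 − 6.23) / (117.0 − 37.14) = 529.5/79.86 = 6.63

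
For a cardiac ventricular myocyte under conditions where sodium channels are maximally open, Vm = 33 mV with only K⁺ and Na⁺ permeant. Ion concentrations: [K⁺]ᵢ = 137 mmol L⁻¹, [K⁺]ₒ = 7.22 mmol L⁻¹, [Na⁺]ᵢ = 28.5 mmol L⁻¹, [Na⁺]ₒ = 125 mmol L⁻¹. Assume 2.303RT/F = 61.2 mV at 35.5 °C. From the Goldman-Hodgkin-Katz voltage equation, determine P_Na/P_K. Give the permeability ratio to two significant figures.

Let α = P_Na/P_K. GHK: Vm = 61.2·log₁₀[(Kₒ + α·Naₒ)/(Kᵢ + α·Naᵢ)].
10^(Vm/61.2) = 10^(33.0/61.2) = 3.4611
So 3.4611·(Kᵢ + α·Naᵢ) = Kₒ + α·Naₒ → α = (3.4611·137.0 − 7.22) / (125.0 − 3.4611·28.5)
α = (474.2 − 7.22) / (125.0 − 98.64) = 467/26.36 = 17.72

18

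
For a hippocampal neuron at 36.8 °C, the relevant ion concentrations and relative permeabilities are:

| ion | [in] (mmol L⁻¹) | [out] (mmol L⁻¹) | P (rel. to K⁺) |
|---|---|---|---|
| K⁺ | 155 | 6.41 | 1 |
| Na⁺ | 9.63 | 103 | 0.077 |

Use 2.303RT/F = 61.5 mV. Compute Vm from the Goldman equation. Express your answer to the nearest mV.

Vm = 61.5 · log₁₀[(Σ P·[cation]ₒ + Σ P·[anion]ᵢ) / (Σ P·[cation]ᵢ + Σ P·[anion]ₒ)]
Numerator = 1×6.41 + 0.077×103 = 14.34
Denominator = 1×155 + 0.077×9.63 = 155.7
Vm = 61.5 · log₁₀(0.092082) = 61.5 × (-1.0358) = -63.70 mV

-64 mV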